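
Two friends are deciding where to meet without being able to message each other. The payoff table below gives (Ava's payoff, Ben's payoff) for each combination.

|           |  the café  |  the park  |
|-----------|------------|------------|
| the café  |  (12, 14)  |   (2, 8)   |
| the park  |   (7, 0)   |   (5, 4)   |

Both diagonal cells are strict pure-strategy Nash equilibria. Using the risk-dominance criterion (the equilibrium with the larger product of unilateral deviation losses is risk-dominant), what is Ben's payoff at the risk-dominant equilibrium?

14

At both the café: Ava loses 12 − 7 = 5 by deviating; Ben loses 14 − 8 = 6. Product = 5·6 = 30.
At both the park: Ava loses 5 − 2 = 3 by deviating; Ben loses 4 − 0 = 4. Product = 3·4 = 12.
30 > 12, so both the café is risk-dominant. Ben's payoff there is 14.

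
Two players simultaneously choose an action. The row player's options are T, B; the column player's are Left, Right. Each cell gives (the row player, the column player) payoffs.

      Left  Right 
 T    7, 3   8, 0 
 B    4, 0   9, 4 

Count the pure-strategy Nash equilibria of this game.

2

(T, Left): the row player gets 7 (best alternative 4); the column player gets 3 (best alternative 0). Neither deviates — NE.
(B, Right): the row player gets 9 (best alternative 8); the column player gets 4 (best alternative 0). Neither deviates — NE.
(T, Right) is not a NE: the row player would switch to B (9 > 8).
No other cell survives both best-response checks, so there are 2 pure NE.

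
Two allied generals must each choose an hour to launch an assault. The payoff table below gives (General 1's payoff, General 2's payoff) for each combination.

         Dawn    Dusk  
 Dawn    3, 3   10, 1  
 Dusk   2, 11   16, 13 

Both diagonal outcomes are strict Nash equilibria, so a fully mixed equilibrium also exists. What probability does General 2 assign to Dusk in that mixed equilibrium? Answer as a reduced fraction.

General 2's mix q on Dawn must make General 1 indifferent between Dawn and Dusk.
General 1's payoff from Dawn: 3q + 10(1−q). From Dusk: 2q + 16(1−q).
Set equal: 1q = 6(1−q) → q = 6/7.
Probability on Dusk is 1 − 6/7 = 1/7.

1/7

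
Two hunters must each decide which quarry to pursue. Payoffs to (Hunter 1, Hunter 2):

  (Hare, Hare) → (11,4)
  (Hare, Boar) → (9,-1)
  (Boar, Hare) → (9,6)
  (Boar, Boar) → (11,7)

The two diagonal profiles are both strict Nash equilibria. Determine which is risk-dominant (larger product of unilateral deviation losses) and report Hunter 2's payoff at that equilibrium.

At both Hare: Hunter 1 loses 11 − 9 = 2 by deviating; Hunter 2 loses 4 − (-1) = 5. Product = 2·5 = 10.
At both Boar: Hunter 1 loses 11 − 9 = 2 by deviating; Hunter 2 loses 7 − 6 = 1. Product = 2·1 = 2.
10 > 2, so both Hare is risk-dominant. Hunter 2's payoff there is 4.

4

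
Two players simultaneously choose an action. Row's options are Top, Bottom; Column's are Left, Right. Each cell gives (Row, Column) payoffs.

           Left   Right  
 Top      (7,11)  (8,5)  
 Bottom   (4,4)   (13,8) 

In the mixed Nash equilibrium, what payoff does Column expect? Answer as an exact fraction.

34/5

Row mixes with probability p on Top, chosen so Column is indifferent: 11p + 4(1−p) = 5p + 8(1−p) gives p = 2/5.
Column's expected payoff is 11·2/5 + 4·3/5 = 34/5.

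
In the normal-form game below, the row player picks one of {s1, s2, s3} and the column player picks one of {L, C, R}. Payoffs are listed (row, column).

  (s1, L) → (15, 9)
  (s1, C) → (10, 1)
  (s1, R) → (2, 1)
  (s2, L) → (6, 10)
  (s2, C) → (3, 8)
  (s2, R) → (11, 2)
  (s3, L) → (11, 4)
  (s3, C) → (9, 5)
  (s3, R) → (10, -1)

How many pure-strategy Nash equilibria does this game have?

(s1, L): the row player gets 15 (best alternative 11); the column player gets 9 (best alternative 1). Neither deviates — NE.
(s3, R) is not a NE: the row player would switch to s2 (11 > 10).
No other cell survives both best-response checks, so there is 1 pure NE.

1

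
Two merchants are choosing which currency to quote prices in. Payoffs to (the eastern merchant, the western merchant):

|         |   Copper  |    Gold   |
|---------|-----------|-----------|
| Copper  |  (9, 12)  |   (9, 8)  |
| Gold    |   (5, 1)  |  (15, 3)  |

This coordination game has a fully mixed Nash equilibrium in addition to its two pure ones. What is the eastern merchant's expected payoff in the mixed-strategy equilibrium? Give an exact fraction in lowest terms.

The western merchant mixes with probability q on Copper, chosen so the eastern merchant is indifferent: 9q + 9(1−q) = 5q + 15(1−q) gives q = 3/5.
The eastern merchant's expected payoff (from either row, since indifferent) is 9·3/5 + 9·2/5 = 9.

9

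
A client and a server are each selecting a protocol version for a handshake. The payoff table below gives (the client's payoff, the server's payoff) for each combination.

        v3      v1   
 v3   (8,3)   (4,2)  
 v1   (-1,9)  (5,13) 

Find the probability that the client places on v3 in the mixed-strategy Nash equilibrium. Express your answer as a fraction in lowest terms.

4/5

The client's mix p on v3 must make the server indifferent between v3 and v1.
The server's payoff from v3: 3p + 9(1−p). From v1: 2p + 13(1−p).
Set equal: 1p = 4(1−p) → p = 4/5.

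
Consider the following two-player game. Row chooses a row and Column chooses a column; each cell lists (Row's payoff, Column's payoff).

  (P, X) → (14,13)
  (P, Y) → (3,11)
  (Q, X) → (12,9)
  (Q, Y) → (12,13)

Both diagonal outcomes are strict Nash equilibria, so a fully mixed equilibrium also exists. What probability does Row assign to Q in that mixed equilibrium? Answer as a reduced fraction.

1/3

Row's mix p on P must make Column indifferent between X and Y.
Column's payoff from X: 13p + 9(1−p). From Y: 11p + 13(1−p).
Set equal: 2p = 4(1−p) → p = 4/6 = 2/3.
Probability on Q is 1 − 2/3 = 1/3.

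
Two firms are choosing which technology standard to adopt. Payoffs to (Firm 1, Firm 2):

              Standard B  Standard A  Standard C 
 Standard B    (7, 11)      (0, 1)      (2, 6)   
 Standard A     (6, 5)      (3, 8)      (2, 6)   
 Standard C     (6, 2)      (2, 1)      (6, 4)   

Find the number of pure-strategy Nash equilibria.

Both Standard B: Firm 1 gets 7 (best alternative 6); Firm 2 gets 11 (best alternative 6). Neither deviates — NE.
Both Standard A: Firm 1 gets 3 (best alternative 2); Firm 2 gets 8 (best alternative 6). Neither deviates — NE.
Both Standard C: Firm 1 gets 6 (best alternative 2); Firm 2 gets 4 (best alternative 2). Neither deviates — NE.
(Standard B, Standard C) is not a NE: Firm 1 would switch to Standard C (6 > 2).
No other cell survives both best-response checks, so there are 3 pure NE.

3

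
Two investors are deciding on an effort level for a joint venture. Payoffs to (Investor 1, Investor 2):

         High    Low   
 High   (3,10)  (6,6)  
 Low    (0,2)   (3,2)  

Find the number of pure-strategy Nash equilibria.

Both High: Investor 1 gets 3 (best alternative 0); Investor 2 gets 10 (best alternative 6). Neither deviates — NE.
Both Low is not a NE: Investor 1 would switch to High (6 > 3).
No other cell survives both best-response checks, so there is 1 pure NE.

1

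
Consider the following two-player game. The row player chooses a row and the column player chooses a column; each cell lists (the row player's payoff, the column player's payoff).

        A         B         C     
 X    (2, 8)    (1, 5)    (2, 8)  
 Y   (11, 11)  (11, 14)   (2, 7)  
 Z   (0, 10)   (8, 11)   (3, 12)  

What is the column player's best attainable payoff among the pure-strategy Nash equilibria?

(Y, B) is a pure NE (the row player: 11 ≥ 8; the column player: 14 ≥ 11). The column player gets 14.
(Z, C) is a pure NE (the row player: 3 ≥ 2; the column player: 12 ≥ 11). The column player gets 12.
Every other cell has a profitable deviation for at least one player. Highest of {14, 12} is 14.

14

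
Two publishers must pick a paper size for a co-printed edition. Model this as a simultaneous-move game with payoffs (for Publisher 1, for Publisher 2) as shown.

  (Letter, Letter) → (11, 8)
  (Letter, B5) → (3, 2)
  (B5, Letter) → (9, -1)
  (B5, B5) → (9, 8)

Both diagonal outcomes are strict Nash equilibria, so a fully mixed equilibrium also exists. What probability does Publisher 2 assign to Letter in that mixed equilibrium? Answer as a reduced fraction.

3/4

Publisher 2's mix q on Letter must make Publisher 1 indifferent between Letter and B5.
Publisher 1's payoff from Letter: 11q + 3(1−q). From B5: 9q + 9(1−q).
Set equal: 2q = 6(1−q) → q = 6/8 = 3/4.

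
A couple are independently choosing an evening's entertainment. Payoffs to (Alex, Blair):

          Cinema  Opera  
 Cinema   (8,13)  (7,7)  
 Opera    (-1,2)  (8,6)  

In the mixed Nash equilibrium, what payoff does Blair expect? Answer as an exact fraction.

32/5

Alex mixes with probability p on Cinema, chosen so Blair is indifferent: 13p + 2(1−p) = 7p + 6(1−p) gives p = 2/5.
Blair's expected payoff is 13·2/5 + 2·3/5 = 32/5.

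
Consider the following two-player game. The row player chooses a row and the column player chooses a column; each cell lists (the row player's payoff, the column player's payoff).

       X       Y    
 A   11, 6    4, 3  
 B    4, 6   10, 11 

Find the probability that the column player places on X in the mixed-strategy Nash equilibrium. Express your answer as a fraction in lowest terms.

The column player's mix q on X must make the row player indifferent between A and B.
The row player's payoff from A: 11q + 4(1−q). From B: 4q + 10(1−q).
Set equal: 7q = 6(1−q) → q = 6/13.

6/13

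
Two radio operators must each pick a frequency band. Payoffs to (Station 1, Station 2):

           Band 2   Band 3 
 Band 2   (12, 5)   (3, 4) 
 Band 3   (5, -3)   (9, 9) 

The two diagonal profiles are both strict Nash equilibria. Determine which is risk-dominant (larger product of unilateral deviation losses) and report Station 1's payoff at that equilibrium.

At both Band 2: Station 1 loses 12 − 5 = 7 by deviating; Station 2 loses 5 − 4 = 1. Product = 7·1 = 7.
At both Band 3: Station 1 loses 9 − 3 = 6 by deviating; Station 2 loses 9 − (-3) = 12. Product = 6·12 = 72.
72 > 7, so both Band 3 is risk-dominant. Station 1's payoff there is 9.

9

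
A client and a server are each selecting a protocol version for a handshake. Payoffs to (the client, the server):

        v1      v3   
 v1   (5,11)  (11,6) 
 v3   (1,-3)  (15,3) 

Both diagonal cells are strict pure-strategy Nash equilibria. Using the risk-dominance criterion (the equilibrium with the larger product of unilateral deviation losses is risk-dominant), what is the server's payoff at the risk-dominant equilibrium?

At both v1: the client loses 5 − 1 = 4 by deviating; the server loses 11 − 6 = 5. Product = 4·5 = 20.
At both v3: the client loses 15 − 11 = 4 by deviating; the server loses 3 − (-3) = 6. Product = 4·6 = 24.
24 > 20, so both v3 is risk-dominant. The server's payoff there is 3.

3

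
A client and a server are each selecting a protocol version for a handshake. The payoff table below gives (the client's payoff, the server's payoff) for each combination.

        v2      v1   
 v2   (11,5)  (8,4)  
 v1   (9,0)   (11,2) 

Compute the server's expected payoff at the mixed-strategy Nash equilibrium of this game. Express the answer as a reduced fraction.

The client mixes with probability p on v2, chosen so the server is indifferent: 5p + 0(1−p) = 4p + 2(1−p) gives p = 2/3.
The server's expected payoff is 5·2/3 + 0·1/3 = 10/3.

10/3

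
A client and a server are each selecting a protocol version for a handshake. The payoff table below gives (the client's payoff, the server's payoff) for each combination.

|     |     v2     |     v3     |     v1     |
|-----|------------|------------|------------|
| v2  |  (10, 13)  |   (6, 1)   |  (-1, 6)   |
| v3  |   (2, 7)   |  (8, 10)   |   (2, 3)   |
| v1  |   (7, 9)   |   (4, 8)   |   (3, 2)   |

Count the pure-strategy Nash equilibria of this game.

Both v2: the client gets 10 (best alternative 7); the server gets 13 (best alternative 6). Neither deviates — NE.
Both v3: the client gets 8 (best alternative 6); the server gets 10 (best alternative 7). Neither deviates — NE.
Both v1 is not a NE: the server would switch to v2 (9 > 2).
No other cell survives both best-response checks, so there are 2 pure NE.

2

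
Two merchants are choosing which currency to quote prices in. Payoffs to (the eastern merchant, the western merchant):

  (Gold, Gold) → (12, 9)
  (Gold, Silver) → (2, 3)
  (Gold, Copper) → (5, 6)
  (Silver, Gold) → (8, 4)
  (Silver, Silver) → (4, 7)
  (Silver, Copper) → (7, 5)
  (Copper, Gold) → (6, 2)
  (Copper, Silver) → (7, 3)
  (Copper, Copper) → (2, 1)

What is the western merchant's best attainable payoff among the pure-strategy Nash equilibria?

9

Both Gold is a pure NE (the eastern merchant: 12 ≥ 8; the western merchant: 9 ≥ 6). The western merchant gets 9.
(Copper, Silver) is a pure NE (the eastern merchant: 7 ≥ 4; the western merchant: 3 ≥ 2). The western merchant gets 3.
Every other cell has a profitable deviation for at least one player. Highest of {9, 3} is 9.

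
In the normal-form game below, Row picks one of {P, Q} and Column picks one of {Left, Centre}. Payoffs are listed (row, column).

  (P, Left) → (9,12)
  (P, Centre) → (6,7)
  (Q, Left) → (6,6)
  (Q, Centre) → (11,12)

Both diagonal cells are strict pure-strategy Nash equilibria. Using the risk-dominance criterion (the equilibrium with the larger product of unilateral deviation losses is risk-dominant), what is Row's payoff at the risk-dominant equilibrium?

11

At (P, Left): Row loses 9 − 6 = 3 by deviating; Column loses 12 − 7 = 5. Product = 3·5 = 15.
At (Q, Centre): Row loses 11 − 6 = 5 by deviating; Column loses 12 − 6 = 6. Product = 5·6 = 30.
30 > 15, so (Q, Centre) is risk-dominant. Row's payoff there is 11.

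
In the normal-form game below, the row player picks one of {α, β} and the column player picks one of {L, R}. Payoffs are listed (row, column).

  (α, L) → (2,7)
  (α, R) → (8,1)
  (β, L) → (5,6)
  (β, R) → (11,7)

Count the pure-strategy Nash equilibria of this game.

1

(β, R): the row player gets 11 (best alternative 8); the column player gets 7 (best alternative 6). Neither deviates — NE.
(α, L) is not a NE: the row player would switch to β (5 > 2).
No other cell survives both best-response checks, so there is 1 pure NE.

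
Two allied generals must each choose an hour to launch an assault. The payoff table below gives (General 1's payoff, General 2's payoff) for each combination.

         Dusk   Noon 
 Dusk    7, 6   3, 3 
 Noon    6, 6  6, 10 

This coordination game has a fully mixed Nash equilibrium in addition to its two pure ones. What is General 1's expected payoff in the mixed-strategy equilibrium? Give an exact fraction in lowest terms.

General 2 mixes with probability q on Dusk, chosen so General 1 is indifferent: 7q + 3(1−q) = 6q + 6(1−q) gives q = 3/4.
General 1's expected payoff (from either row, since indifferent) is 7·3/4 + 3·1/4 = 6.

6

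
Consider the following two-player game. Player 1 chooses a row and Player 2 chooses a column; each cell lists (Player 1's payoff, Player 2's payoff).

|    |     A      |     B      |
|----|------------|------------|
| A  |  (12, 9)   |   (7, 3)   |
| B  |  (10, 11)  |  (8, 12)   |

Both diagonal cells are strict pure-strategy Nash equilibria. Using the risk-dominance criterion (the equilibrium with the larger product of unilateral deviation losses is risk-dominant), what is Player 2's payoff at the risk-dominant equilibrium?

At both A: Player 1 loses 12 − 10 = 2 by deviating; Player 2 loses 9 − 3 = 6. Product = 2·6 = 12.
At both B: Player 1 loses 8 − 7 = 1 by deviating; Player 2 loses 12 − 11 = 1. Product = 1·1 = 1.
12 > 1, so both A is risk-dominant. Player 2's payoff there is 9.

9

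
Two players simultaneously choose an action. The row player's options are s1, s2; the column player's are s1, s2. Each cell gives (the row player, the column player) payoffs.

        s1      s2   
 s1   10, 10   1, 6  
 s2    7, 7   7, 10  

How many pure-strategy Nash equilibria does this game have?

2

Both s1: the row player gets 10 (best alternative 7); the column player gets 10 (best alternative 6). Neither deviates — NE.
Both s2: the row player gets 7 (best alternative 1); the column player gets 10 (best alternative 7). Neither deviates — NE.
(s2, s1) is not a NE: the row player would switch to s1 (10 > 7).
No other cell survives both best-response checks, so there are 2 pure NE.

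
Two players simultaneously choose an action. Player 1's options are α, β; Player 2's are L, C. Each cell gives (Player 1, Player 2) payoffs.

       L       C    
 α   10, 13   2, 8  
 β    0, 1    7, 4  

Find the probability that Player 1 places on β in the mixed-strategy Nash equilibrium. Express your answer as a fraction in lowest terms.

Player 1's mix p on α must make Player 2 indifferent between L and C.
Player 2's payoff from L: 13p + 1(1−p). From C: 8p + 4(1−p).
Set equal: 5p = 3(1−p) → p = 3/8.
Probability on β is 1 − 3/8 = 5/8.

5/8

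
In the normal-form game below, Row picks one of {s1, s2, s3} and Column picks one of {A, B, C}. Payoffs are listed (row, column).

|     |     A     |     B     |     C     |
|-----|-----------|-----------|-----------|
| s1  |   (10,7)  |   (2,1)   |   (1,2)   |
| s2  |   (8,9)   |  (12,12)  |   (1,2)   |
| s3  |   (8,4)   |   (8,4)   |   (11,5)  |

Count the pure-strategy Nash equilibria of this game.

(s1, A): Row gets 10 (best alternative 8); Column gets 7 (best alternative 2). Neither deviates — NE.
(s2, B): Row gets 12 (best alternative 8); Column gets 12 (best alternative 9). Neither deviates — NE.
(s3, C): Row gets 11 (best alternative 1); Column gets 5 (best alternative 4). Neither deviates — NE.
(s1, C) is not a NE: Row would switch to s3 (11 > 1).
No other cell survives both best-response checks, so there are 3 pure NE.

3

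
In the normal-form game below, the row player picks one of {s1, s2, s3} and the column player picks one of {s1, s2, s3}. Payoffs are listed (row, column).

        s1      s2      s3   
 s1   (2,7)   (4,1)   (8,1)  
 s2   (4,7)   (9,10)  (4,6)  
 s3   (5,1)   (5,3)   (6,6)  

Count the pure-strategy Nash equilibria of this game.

1

Both s2: the row player gets 9 (best alternative 5); the column player gets 10 (best alternative 7). Neither deviates — NE.
Both s1 is not a NE: the row player would switch to s3 (5 > 2).
No other cell survives both best-response checks, so there is 1 pure NE.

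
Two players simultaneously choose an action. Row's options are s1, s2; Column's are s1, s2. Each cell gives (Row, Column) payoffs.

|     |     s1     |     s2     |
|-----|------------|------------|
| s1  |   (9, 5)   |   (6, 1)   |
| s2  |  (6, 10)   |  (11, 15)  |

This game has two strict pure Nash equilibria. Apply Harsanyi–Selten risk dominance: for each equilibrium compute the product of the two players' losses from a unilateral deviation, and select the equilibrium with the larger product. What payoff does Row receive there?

11

At both s1: Row loses 9 − 6 = 3 by deviating; Column loses 5 − 1 = 4. Product = 3·4 = 12.
At both s2: Row loses 11 − 6 = 5 by deviating; Column loses 15 − 10 = 5. Product = 5·5 = 25.
25 > 12, so both s2 is risk-dominant. Row's payoff there is 11.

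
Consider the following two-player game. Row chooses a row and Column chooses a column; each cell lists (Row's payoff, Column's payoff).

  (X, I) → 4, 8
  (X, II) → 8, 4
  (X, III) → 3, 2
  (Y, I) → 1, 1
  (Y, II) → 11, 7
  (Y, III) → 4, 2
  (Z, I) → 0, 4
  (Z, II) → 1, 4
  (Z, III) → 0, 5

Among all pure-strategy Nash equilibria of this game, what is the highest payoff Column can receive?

8

(X, I) is a pure NE (Row: 4 ≥ 1; Column: 8 ≥ 4). Column gets 8.
(Y, II) is a pure NE (Row: 11 ≥ 8; Column: 7 ≥ 2). Column gets 7.
Every other cell has a profitable deviation for at least one player. Highest of {8, 7} is 8.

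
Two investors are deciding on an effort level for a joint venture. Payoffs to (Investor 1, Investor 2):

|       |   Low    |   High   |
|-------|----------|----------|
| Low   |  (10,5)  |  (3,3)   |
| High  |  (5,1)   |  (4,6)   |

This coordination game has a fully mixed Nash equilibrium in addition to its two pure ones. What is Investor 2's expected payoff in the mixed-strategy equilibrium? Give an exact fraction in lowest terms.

27/7

Investor 1 mixes with probability p on Low, chosen so Investor 2 is indifferent: 5p + 1(1−p) = 3p + 6(1−p) gives p = 5/7.
Investor 2's expected payoff is 5·5/7 + 1·2/7 = 27/7.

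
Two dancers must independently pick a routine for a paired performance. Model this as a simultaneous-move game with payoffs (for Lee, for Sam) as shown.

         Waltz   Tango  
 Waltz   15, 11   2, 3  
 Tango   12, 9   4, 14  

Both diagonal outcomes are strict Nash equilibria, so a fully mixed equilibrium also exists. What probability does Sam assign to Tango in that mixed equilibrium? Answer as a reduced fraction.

Sam's mix q on Waltz must make Lee indifferent between Waltz and Tango.
Lee's payoff from Waltz: 15q + 2(1−q). From Tango: 12q + 4(1−q).
Set equal: 3q = 2(1−q) → q = 2/5.
Probability on Tango is 1 − 2/5 = 3/5.

3/5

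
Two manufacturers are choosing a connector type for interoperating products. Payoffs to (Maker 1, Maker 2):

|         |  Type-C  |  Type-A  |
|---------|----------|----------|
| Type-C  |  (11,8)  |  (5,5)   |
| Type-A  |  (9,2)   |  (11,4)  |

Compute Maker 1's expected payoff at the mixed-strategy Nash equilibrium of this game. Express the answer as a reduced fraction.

Maker 2 mixes with probability q on Type-C, chosen so Maker 1 is indifferent: 11q + 5(1−q) = 9q + 11(1−q) gives q = 3/4.
Maker 1's expected payoff (from either row, since indifferent) is 11·3/4 + 5·1/4 = 19/2.

19/2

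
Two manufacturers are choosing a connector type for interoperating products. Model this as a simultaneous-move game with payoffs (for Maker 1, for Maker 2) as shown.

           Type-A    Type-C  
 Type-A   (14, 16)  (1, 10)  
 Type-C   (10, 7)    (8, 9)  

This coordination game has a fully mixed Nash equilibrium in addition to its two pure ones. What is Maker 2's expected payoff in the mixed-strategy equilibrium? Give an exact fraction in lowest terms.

Maker 1 mixes with probability p on Type-A, chosen so Maker 2 is indifferent: 16p + 7(1−p) = 10p + 9(1−p) gives p = 1/4.
Maker 2's expected payoff is 16·1/4 + 7·3/4 = 37/4.

37/4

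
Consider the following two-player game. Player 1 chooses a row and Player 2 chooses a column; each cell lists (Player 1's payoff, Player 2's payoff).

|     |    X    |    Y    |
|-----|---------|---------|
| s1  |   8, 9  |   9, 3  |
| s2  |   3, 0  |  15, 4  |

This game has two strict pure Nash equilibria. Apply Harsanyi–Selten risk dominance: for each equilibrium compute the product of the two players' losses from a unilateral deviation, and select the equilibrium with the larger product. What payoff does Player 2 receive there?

At (s1, X): Player 1 loses 8 − 3 = 5 by deviating; Player 2 loses 9 − 3 = 6. Product = 5·6 = 30.
At (s2, Y): Player 1 loses 15 − 9 = 6 by deviating; Player 2 loses 4 − 0 = 4. Product = 6·4 = 24.
30 > 24, so (s1, X) is risk-dominant. Player 2's payoff there is 9.

9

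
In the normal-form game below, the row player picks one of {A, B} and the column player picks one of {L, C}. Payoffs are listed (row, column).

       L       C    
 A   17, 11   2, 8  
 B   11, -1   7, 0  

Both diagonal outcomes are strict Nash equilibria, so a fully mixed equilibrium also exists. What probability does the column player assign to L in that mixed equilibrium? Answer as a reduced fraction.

5/11

The column player's mix q on L must make the row player indifferent between A and B.
The row player's payoff from A: 17q + 2(1−q). From B: 11q + 7(1−q).
Set equal: 6q = 5(1−q) → q = 5/11.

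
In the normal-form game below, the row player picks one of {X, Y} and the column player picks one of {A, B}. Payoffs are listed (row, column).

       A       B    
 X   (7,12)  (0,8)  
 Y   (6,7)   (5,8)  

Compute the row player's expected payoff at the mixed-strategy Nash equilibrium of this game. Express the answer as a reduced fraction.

The column player mixes with probability q on A, chosen so the row player is indifferent: 7q + 0(1−q) = 6q + 5(1−q) gives q = 5/6.
The row player's expected payoff (from either row, since indifferent) is 7·5/6 + 0·1/6 = 35/6.

35/6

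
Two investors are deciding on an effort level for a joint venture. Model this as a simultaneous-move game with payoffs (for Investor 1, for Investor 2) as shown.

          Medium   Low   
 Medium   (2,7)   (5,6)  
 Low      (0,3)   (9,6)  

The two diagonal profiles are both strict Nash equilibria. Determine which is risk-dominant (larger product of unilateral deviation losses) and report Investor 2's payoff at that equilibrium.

At both Medium: Investor 1 loses 2 − 0 = 2 by deviating; Investor 2 loses 7 − 6 = 1. Product = 2·1 = 2.
At both Low: Investor 1 loses 9 − 5 = 4 by deviating; Investor 2 loses 6 − 3 = 3. Product = 4·3 = 12.
12 > 2, so both Low is risk-dominant. Investor 2's payoff there is 6.

6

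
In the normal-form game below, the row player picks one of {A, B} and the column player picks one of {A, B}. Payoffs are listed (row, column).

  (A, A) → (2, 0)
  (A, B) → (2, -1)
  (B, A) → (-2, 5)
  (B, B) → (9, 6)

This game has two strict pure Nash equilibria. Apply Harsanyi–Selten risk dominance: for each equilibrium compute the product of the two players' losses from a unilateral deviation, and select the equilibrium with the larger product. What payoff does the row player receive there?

9

At both A: the row player loses 2 − (-2) = 4 by deviating; the column player loses 0 − (-1) = 1. Product = 4·1 = 4.
At both B: the row player loses 9 − 2 = 7 by deviating; the column player loses 6 − 5 = 1. Product = 7·1 = 7.
7 > 4, so both B is risk-dominant. The row player's payoff there is 9.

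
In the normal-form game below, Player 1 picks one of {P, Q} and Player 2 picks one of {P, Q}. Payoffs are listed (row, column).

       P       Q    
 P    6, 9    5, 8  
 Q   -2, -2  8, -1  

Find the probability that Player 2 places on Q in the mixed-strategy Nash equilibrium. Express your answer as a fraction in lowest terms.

Player 2's mix q on P must make Player 1 indifferent between P and Q.
Player 1's payoff from P: 6q + 5(1−q). From Q: (-2)q + 8(1−q).
Set equal: 8q = 3(1−q) → q = 3/11.
Probability on Q is 1 − 3/11 = 8/11.

8/11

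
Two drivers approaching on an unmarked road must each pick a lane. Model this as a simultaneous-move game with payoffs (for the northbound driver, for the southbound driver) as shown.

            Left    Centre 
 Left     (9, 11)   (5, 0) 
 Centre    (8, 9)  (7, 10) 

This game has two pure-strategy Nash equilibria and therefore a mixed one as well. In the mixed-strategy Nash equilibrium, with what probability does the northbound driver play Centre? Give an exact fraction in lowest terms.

The northbound driver's mix p on Left must make the southbound driver indifferent between Left and Centre.
The southbound driver's payoff from Left: 11p + 9(1−p). From Centre: 0p + 10(1−p).
Set equal: 11p = 1(1−p) → p = 1/12.
Probability on Centre is 1 − 1/12 = 11/12.

11/12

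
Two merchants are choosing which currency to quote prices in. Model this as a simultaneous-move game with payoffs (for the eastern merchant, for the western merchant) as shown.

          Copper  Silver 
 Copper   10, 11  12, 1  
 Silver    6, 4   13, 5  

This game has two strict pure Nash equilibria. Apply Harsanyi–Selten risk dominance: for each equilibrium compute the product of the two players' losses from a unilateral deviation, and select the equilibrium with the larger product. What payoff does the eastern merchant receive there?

At both Copper: the eastern merchant loses 10 − 6 = 4 by deviating; the western merchant loses 11 − 1 = 10. Product = 4·10 = 40.
At both Silver: the eastern merchant loses 13 − 12 = 1 by deviating; the western merchant loses 5 − 4 = 1. Product = 1·1 = 1.
40 > 1, so both Copper is risk-dominant. The eastern merchant's payoff there is 10.

10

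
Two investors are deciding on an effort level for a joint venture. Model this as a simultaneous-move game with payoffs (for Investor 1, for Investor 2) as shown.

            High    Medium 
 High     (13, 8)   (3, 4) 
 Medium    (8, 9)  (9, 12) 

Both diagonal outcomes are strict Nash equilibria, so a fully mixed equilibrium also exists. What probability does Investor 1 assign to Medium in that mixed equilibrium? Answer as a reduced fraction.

Investor 1's mix p on High must make Investor 2 indifferent between High and Medium.
Investor 2's payoff from High: 8p + 9(1−p). From Medium: 4p + 12(1−p).
Set equal: 4p = 3(1−p) → p = 3/7.
Probability on Medium is 1 − 3/7 = 4/7.

4/7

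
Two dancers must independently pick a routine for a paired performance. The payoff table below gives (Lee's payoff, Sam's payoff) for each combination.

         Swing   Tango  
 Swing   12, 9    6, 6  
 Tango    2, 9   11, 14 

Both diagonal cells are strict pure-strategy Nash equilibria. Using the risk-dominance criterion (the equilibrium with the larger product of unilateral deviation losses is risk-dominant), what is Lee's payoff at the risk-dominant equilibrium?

12

At both Swing: Lee loses 12 − 2 = 10 by deviating; Sam loses 9 − 6 = 3. Product = 10·3 = 30.
At both Tango: Lee loses 11 − 6 = 5 by deviating; Sam loses 14 − 9 = 5. Product = 5·5 = 25.
30 > 25, so both Swing is risk-dominant. Lee's payoff there is 12.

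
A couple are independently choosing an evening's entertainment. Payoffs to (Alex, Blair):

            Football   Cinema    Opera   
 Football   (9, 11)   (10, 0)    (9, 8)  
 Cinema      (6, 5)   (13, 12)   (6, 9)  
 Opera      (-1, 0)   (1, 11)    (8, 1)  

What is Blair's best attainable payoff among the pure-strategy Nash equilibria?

Both Football is a pure NE (Alex: 9 ≥ 6; Blair: 11 ≥ 8). Blair gets 11.
Both Cinema is a pure NE (Alex: 13 ≥ 10; Blair: 12 ≥ 9). Blair gets 12.
Every other cell has a profitable deviation for at least one player. Highest of {11, 12} is 12.

12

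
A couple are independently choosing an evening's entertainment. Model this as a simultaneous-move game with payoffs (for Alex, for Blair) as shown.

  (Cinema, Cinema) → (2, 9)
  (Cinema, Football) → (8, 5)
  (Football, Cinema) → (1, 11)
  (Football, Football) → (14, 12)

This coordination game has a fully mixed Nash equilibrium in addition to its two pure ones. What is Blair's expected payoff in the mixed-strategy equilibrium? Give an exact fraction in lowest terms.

Alex mixes with probability p on Cinema, chosen so Blair is indifferent: 9p + 11(1−p) = 5p + 12(1−p) gives p = 1/5.
Blair's expected payoff is 9·1/5 + 11·4/5 = 53/5.

53/5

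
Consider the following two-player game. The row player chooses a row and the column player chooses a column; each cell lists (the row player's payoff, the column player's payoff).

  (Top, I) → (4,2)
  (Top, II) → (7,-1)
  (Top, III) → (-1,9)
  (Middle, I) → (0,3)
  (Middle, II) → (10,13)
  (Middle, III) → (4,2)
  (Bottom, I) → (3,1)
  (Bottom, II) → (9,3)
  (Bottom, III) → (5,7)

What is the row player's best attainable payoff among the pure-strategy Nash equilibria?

(Middle, II) is a pure NE (the row player: 10 ≥ 9; the column player: 13 ≥ 3). The row player gets 10.
(Bottom, III) is a pure NE (the row player: 5 ≥ 4; the column player: 7 ≥ 3). The row player gets 5.
Every other cell has a profitable deviation for at least one player. Highest of {10, 5} is 10.

10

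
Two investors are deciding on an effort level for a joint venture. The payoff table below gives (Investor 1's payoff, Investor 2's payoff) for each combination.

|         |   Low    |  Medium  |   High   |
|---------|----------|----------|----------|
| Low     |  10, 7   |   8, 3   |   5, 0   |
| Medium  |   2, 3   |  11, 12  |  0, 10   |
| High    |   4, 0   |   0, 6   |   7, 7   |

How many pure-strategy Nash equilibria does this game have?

3

Both Low: Investor 1 gets 10 (best alternative 4); Investor 2 gets 7 (best alternative 3). Neither deviates — NE.
Both Medium: Investor 1 gets 11 (best alternative 8); Investor 2 gets 12 (best alternative 10). Neither deviates — NE.
Both High: Investor 1 gets 7 (best alternative 5); Investor 2 gets 7 (best alternative 6). Neither deviates — NE.
(High, Low) is not a NE: Investor 1 would switch to Low (10 > 4).
No other cell survives both best-response checks, so there are 3 pure NE.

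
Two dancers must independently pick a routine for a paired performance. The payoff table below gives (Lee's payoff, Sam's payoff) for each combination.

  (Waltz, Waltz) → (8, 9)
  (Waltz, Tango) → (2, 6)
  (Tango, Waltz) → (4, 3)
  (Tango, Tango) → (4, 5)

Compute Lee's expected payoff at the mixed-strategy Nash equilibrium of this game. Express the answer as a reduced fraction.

4

Sam mixes with probability q on Waltz, chosen so Lee is indifferent: 8q + 2(1−q) = 4q + 4(1−q) gives q = 1/3.
Lee's expected payoff (from either row, since indifferent) is 8·1/3 + 2·2/3 = 4.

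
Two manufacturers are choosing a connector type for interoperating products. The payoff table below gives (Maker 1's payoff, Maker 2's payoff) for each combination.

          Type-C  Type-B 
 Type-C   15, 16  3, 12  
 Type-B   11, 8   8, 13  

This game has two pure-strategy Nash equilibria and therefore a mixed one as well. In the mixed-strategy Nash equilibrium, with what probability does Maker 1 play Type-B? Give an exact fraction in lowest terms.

Maker 1's mix p on Type-C must make Maker 2 indifferent between Type-C and Type-B.
Maker 2's payoff from Type-C: 16p + 8(1−p). From Type-B: 12p + 13(1−p).
Set equal: 4p = 5(1−p) → p = 5/9.
Probability on Type-B is 1 − 5/9 = 4/9.

4/9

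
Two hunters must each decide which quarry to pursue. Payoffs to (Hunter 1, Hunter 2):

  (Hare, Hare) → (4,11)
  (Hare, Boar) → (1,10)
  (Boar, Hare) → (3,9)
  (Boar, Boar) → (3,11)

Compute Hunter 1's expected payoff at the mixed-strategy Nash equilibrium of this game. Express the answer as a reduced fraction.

3

Hunter 2 mixes with probability q on Hare, chosen so Hunter 1 is indifferent: 4q + 1(1−q) = 3q + 3(1−q) gives q = 2/3.
Hunter 1's expected payoff (from either row, since indifferent) is 4·2/3 + 1·1/3 = 3.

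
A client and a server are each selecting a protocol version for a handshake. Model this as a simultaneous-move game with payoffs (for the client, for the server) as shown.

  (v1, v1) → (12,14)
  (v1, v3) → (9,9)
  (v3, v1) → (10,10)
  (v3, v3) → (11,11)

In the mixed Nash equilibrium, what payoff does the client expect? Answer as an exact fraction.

21/2

The server mixes with probability q on v1, chosen so the client is indifferent: 12q + 9(1−q) = 10q + 11(1−q) gives q = 1/2.
The client's expected payoff (from either row, since indifferent) is 12·1/2 + 9·1/2 = 21/2.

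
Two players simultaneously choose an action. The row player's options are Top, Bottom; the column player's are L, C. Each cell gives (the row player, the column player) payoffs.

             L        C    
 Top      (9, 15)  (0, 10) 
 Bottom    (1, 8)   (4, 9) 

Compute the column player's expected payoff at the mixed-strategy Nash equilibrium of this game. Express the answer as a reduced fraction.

The row player mixes with probability p on Top, chosen so the column player is indifferent: 15p + 8(1−p) = 10p + 9(1−p) gives p = 1/6.
The column player's expected payoff is 15·1/6 + 8·5/6 = 55/6.

55/6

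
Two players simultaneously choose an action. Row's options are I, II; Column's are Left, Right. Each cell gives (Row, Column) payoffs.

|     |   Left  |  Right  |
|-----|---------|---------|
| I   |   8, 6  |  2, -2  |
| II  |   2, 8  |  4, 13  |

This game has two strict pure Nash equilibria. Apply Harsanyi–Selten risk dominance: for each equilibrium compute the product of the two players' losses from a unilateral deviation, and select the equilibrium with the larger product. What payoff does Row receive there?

8

At (I, Left): Row loses 8 − 2 = 6 by deviating; Column loses 6 − (-2) = 8. Product = 6·8 = 48.
At (II, Right): Row loses 4 − 2 = 2 by deviating; Column loses 13 − 8 = 5. Product = 2·5 = 10.
48 > 10, so (I, Left) is risk-dominant. Row's payoff there is 8.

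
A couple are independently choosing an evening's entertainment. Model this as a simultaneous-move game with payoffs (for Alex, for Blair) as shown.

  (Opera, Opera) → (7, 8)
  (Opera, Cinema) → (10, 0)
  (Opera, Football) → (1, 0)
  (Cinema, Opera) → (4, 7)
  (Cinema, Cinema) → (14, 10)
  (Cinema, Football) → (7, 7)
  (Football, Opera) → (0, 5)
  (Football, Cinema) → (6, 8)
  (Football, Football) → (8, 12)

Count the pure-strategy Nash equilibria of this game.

3

Both Opera: Alex gets 7 (best alternative 4); Blair gets 8 (best alternative 0). Neither deviates — NE.
Both Cinema: Alex gets 14 (best alternative 10); Blair gets 10 (best alternative 7). Neither deviates — NE.
Both Football: Alex gets 8 (best alternative 7); Blair gets 12 (best alternative 8). Neither deviates — NE.
(Cinema, Opera) is not a NE: Alex would switch to Opera (7 > 4).
No other cell survives both best-response checks, so there are 3 pure NE.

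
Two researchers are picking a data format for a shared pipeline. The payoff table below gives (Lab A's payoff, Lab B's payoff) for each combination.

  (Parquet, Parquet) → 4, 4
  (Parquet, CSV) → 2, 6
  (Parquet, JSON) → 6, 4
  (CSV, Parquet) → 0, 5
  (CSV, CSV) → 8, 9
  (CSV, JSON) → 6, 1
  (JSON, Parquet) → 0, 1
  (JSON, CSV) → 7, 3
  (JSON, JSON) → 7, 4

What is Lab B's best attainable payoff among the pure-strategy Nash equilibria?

9

Both CSV is a pure NE (Lab A: 8 ≥ 7; Lab B: 9 ≥ 5). Lab B gets 9.
Both JSON is a pure NE (Lab A: 7 ≥ 6; Lab B: 4 ≥ 3). Lab B gets 4.
Every other cell has a profitable deviation for at least one player. Highest of {9, 4} is 9.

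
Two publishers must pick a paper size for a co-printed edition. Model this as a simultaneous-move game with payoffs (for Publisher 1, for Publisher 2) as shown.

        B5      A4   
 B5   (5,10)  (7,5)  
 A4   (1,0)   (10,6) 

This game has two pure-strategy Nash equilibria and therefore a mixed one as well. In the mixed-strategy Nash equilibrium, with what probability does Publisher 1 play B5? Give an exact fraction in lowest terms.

6/11

Publisher 1's mix p on B5 must make Publisher 2 indifferent between B5 and A4.
Publisher 2's payoff from B5: 10p + 0(1−p). From A4: 5p + 6(1−p).
Set equal: 5p = 6(1−p) → p = 6/11.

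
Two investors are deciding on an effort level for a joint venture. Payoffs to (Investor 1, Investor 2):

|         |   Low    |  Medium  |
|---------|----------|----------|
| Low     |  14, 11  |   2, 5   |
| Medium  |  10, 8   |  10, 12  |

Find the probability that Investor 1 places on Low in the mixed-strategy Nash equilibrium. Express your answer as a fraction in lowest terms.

2/5

Investor 1's mix p on Low must make Investor 2 indifferent between Low and Medium.
Investor 2's payoff from Low: 11p + 8(1−p). From Medium: 5p + 12(1−p).
Set equal: 6p = 4(1−p) → p = 4/10 = 2/5.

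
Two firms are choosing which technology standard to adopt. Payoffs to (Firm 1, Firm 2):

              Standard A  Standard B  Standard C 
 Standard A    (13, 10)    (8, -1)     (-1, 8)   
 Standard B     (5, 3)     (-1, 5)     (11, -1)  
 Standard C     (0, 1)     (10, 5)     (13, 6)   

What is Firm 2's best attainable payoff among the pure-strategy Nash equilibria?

Both Standard A is a pure NE (Firm 1: 13 ≥ 5; Firm 2: 10 ≥ 8). Firm 2 gets 10.
Both Standard C is a pure NE (Firm 1: 13 ≥ 11; Firm 2: 6 ≥ 5). Firm 2 gets 6.
Every other cell has a profitable deviation for at least one player. Highest of {10, 6} is 10.

10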